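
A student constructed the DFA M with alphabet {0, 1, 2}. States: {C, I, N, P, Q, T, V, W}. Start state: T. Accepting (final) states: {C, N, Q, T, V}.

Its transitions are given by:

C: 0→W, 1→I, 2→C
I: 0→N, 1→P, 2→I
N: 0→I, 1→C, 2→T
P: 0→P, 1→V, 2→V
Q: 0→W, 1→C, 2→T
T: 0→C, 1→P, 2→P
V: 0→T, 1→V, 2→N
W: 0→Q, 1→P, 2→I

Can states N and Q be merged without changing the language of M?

Start with accepting vs non-accepting: {C,N,Q,T,V} | {I,P,W}.
On input 0, block {C,N,Q,T,V} splits into {C,N,Q} and {T,V}.
Split {C,N,Q} by δ(·,1) → {N,Q} and {C}.
Refine {I,P,W} on symbol 0: members go to different blocks, giving {I,W} and {P}.
Split {T,V} by δ(·,0) → {T} and {V}.
Stable partition: {N,Q} | {I,W} | {T} | {C} | {P} | {V} — 6 equivalence classes.
N and Q lie in the same block of the stable partition, so they are equivalent — no string distinguishes them.

Yes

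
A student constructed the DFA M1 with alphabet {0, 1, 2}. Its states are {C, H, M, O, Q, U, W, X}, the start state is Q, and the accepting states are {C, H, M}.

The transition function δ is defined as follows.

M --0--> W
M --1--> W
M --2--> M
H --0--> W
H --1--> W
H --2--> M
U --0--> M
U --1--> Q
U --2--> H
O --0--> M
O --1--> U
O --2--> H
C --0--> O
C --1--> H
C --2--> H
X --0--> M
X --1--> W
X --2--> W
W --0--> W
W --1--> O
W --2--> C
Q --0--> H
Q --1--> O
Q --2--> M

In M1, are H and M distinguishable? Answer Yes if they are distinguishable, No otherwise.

No

First remove the unreachable states {X}; 7 states remain.
Initial partition by acceptance: {C,H,M} | {O,Q,U,W}.
Refine {C,H,M} on symbol 1: members go to different blocks, giving {H,M} and {C}.
Refine {O,Q,U,W} on symbol 0: members go to different blocks, giving {O,Q,U} and {W}.
Stable partition: {H,M} | {O,Q,U} | {C} | {W} — 4 equivalence classes.
H and M lie in the same block of the stable partition, so they are equivalent — no string distinguishes them.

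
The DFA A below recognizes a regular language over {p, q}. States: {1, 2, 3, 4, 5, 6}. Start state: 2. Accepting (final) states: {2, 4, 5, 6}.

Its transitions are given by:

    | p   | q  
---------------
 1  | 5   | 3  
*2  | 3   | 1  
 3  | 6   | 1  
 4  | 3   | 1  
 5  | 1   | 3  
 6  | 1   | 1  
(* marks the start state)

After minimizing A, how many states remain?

2

States {4} cannot be reached from the start state, so discard them.
Start with accepting vs non-accepting: {2,5,6} | {1,3}.
The partition is now stable with 2 blocks: {2,5,6} | {1,3}.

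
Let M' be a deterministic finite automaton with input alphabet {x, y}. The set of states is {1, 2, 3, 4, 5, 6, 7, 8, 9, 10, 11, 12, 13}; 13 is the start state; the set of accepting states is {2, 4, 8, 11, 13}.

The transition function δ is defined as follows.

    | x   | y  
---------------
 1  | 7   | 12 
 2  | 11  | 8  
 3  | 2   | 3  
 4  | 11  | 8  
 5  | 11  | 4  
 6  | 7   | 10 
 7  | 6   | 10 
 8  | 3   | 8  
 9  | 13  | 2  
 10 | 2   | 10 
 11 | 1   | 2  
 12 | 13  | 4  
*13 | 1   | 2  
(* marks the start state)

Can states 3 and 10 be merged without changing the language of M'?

Yes

First remove the unreachable states {5,9}; 11 states remain.
Initial partition by acceptance: {2,4,8,11,13} | {1,3,6,7,10,12}.
Split {2,4,8,11,13} by δ(·,x) → {8,11,13} and {2,4}.
On input y, block {8,11,13} splits into {11,13} and {8}.
Split {1,3,6,7,10,12} by δ(·,x) → {1,6,7} and {3,10} and {12}.
Split {1,6,7} by δ(·,y) → {6,7} and {1}.
Stable partition: {11,13} | {6,7} | {2,4} | {8} | {3,10} | {12} | {1} — 7 equivalence classes.
3 and 10 lie in the same block of the stable partition, so they are equivalent — no string distinguishes them.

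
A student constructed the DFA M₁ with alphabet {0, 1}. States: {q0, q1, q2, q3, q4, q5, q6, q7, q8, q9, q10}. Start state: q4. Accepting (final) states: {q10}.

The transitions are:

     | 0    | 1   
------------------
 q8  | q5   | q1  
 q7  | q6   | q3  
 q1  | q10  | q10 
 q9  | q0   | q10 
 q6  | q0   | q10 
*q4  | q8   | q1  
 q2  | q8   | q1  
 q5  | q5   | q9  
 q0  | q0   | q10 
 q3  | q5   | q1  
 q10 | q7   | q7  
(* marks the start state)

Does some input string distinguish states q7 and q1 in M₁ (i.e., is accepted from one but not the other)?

Reachable states from the start: {q0,q1,q3,q4,q5,q6,q7,q8,q9,q10}. Unreachable: {q2} — drop them.
Start with accepting vs non-accepting: {q10} | {q0,q1,q3,q4,q5,q6,q7,q8,q9}.
Split {q0,q1,q3,q4,q5,q6,q7,q8,q9} by δ(·,0) → {q0,q3,q4,q5,q6,q7,q8,q9} and {q1}.
On input 1, block {q0,q3,q4,q5,q6,q7,q8,q9} splits into {q0,q6,q9} and {q3,q4,q8} and {q5,q7}.
Split {q3,q4,q8} by δ(·,0) → {q3,q8} and {q4}.
On input 0, block {q5,q7} splits into {q5} and {q7}.
No further refinement is possible. Final partition (7 blocks): {q10} | {q0,q6,q9} | {q1} | {q3,q8} | {q5} | {q4} | {q7}.
q7 and q1 end up in different blocks, so they are distinguishable. For instance, the string '0' is accepted from only q1.

Yes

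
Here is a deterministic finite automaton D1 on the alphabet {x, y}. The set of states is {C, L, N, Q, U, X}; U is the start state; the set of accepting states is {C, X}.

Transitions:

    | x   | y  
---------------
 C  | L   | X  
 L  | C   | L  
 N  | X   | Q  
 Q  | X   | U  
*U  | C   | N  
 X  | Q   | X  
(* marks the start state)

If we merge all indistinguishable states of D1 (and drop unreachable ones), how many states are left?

2

Start with accepting vs non-accepting: {C,X} | {L,N,Q,U}.
Stable partition: {C,X} | {L,N,Q,U} — 2 equivalence classes.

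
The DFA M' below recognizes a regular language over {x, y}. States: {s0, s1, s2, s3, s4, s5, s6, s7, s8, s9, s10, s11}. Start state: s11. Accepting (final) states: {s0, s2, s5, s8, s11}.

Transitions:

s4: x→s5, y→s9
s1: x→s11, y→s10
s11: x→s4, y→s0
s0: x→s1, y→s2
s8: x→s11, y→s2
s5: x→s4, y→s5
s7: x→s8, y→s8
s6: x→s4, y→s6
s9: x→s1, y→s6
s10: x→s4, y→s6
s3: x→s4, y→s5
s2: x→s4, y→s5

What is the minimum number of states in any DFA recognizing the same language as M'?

3

Reachable states from the start: {s0,s1,s2,s4,s5,s6,s9,s10,s11}. Unreachable: {s3,s7,s8} — drop them.
Start with accepting vs non-accepting: {s0,s2,s5,s11} | {s1,s4,s6,s9,s10}.
Split {s1,s4,s6,s9,s10} by δ(·,x) → {s6,s9,s10} and {s1,s4}.
Stable partition: {s0,s2,s5,s11} | {s6,s9,s10} | {s1,s4} — 3 equivalence classes.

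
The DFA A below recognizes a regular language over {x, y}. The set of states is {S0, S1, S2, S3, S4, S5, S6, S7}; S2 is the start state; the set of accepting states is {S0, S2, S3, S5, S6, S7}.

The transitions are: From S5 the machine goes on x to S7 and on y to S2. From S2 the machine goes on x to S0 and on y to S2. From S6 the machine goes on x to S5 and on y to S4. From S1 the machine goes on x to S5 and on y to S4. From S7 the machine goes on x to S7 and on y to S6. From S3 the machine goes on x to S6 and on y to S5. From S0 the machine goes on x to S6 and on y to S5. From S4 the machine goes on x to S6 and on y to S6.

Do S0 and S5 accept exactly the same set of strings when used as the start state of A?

States {S1,S3} cannot be reached from the start state, so discard them.
P0 = {S0,S2,S5,S6,S7} | {S4}.
Split {S0,S2,S5,S6,S7} by δ(·,y) → {S0,S2,S5,S7} and {S6}.
On input x, block {S0,S2,S5,S7} splits into {S2,S5,S7} and {S0}.
On input x, block {S2,S5,S7} splits into {S5,S7} and {S2}.
Split {S5,S7} by δ(·,y) → {S5} and {S7}.
Stable partition: {S5} | {S4} | {S6} | {S0} | {S2} | {S7} — 6 equivalence classes.
S0 and S5 end up in different blocks, so they are distinguishable. For instance, the string 'xy' is accepted from only S5.

No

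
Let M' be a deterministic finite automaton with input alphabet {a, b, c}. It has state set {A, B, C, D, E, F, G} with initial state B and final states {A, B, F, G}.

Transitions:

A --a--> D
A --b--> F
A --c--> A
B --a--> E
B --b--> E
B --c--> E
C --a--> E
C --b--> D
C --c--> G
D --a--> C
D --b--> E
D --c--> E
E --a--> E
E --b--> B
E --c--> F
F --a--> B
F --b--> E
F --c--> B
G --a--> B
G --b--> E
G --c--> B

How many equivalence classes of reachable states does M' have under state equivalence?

First remove the unreachable states {A,C,D,G}; 3 states remain.
Start with accepting vs non-accepting: {B,F} | {E}.
Split {B,F} by δ(·,a) → {B} and {F}.
The partition is now stable with 3 blocks: {B} | {E} | {F}.

3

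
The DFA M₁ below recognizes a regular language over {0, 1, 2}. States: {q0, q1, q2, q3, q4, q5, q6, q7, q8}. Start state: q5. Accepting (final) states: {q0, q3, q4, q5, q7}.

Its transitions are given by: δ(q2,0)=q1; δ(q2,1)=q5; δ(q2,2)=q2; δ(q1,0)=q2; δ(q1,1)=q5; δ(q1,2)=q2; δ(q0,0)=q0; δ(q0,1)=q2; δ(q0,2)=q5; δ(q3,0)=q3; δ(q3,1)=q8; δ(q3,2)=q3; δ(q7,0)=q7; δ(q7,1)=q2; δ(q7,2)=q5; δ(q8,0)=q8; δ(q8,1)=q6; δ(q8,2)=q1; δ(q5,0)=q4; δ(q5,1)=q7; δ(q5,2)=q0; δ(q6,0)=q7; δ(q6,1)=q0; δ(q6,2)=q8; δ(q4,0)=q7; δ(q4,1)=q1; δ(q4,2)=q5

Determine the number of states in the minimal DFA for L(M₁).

3

States {q3,q6,q8} cannot be reached from the start state, so discard them.
Initial partition by acceptance: {q0,q4,q5,q7} | {q1,q2}.
Split {q0,q4,q5,q7} by δ(·,1) → {q0,q4,q7} and {q5}.
Stable partition: {q0,q4,q7} | {q1,q2} | {q5} — 3 equivalence classes.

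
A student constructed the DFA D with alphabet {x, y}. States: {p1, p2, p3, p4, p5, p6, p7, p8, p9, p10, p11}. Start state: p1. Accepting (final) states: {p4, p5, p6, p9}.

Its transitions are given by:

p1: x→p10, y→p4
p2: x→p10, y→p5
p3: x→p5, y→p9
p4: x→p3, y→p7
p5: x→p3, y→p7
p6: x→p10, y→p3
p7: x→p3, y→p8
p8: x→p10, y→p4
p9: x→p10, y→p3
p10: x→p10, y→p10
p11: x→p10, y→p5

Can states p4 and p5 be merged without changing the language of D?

Yes

First remove the unreachable states {p2,p6,p11}; 8 states remain.
Initial partition by acceptance: {p4,p5,p9} | {p1,p3,p7,p8,p10}.
Refine {p1,p3,p7,p8,p10} on symbol x: members go to different blocks, giving {p1,p7,p8,p10} and {p3}.
Split {p4,p5,p9} by δ(·,x) → {p4,p5} and {p9}.
Split {p1,p7,p8,p10} by δ(·,x) → {p1,p8,p10} and {p7}.
Split {p1,p8,p10} by δ(·,y) → {p1,p8} and {p10}.
No further refinement is possible. Final partition (6 blocks): {p4,p5} | {p1,p8} | {p3} | {p9} | {p7} | {p10}.
p4 and p5 lie in the same block of the stable partition, so they are equivalent — no string distinguishes them.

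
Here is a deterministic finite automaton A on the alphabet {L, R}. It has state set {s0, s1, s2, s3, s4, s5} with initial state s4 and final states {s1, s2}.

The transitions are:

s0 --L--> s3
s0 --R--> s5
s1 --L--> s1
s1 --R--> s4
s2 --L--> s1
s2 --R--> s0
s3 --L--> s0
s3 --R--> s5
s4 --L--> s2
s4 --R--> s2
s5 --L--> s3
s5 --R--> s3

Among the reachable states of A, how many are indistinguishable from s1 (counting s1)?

1

Every state is reachable, so we keep all 6.
Start with accepting vs non-accepting: {s1,s2} | {s0,s3,s4,s5}.
Split {s0,s3,s4,s5} by δ(·,L) → {s0,s3,s5} and {s4}.
Split {s1,s2} by δ(·,R) → {s1} and {s2}.
No further refinement is possible. Final partition (4 blocks): {s1} | {s0,s3,s5} | {s4} | {s2}.
The equivalence class containing s1 is {s1}, of size 1.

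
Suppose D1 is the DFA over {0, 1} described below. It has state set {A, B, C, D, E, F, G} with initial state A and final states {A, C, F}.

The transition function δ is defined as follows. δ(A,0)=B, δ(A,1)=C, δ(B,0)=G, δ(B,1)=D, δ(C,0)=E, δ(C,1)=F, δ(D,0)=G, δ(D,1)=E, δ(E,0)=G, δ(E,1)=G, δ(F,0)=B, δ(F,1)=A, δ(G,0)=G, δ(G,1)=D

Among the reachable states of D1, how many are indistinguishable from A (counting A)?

All states are reachable from the start state.
P0 = {A,C,F} | {B,D,E,G}.
No further refinement is possible. Final partition (2 blocks): {A,C,F} | {B,D,E,G}.
The equivalence class containing A is {A,C,F}, of size 3.

3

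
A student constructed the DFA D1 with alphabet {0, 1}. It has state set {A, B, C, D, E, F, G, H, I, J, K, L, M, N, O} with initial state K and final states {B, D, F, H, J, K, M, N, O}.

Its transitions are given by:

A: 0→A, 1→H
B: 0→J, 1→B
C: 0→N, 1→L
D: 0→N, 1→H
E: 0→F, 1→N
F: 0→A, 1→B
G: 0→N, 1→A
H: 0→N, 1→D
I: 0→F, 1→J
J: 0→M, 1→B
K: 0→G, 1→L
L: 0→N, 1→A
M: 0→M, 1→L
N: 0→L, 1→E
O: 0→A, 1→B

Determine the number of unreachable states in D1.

3

BFS from K reaches {A, B, D, E, F, G, H, J, K, L, M, N}; the 3 state(s) C, I, O are never visited.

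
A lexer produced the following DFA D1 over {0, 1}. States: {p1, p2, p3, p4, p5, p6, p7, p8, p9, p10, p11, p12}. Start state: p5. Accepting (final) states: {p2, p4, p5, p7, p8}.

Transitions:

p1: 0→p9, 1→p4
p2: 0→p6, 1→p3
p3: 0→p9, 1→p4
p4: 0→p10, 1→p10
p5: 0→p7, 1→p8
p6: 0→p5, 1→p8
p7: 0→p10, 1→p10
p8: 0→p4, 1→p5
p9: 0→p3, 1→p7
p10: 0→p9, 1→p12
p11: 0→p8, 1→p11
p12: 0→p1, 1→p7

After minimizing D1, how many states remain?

Reachable states from the start: {p1,p3,p4,p5,p7,p8,p9,p10,p12}. Unreachable: {p2,p6,p11} — drop them.
P0 = {p4,p5,p7,p8} | {p1,p3,p9,p10,p12}.
Refine {p4,p5,p7,p8} on symbol 0: members go to different blocks, giving {p4,p7} and {p5,p8}.
Refine {p1,p3,p9,p10,p12} on symbol 1: members go to different blocks, giving {p1,p3,p9,p12} and {p10}.
No further refinement is possible. Final partition (4 blocks): {p4,p7} | {p1,p3,p9,p12} | {p5,p8} | {p10}.

4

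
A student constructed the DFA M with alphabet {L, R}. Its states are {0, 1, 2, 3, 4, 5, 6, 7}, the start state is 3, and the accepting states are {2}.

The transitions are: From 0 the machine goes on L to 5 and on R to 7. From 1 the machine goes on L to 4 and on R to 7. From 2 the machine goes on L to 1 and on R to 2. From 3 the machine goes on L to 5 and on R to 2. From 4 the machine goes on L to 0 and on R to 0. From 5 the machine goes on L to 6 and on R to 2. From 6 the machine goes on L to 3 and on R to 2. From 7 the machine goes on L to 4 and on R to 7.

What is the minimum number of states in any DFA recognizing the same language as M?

5

All states are reachable from the start state.
Start with accepting vs non-accepting: {2} | {0,1,3,4,5,6,7}.
On input R, block {0,1,3,4,5,6,7} splits into {0,1,4,7} and {3,5,6}.
Refine {0,1,4,7} on symbol L: members go to different blocks, giving {1,4,7} and {0}.
Refine {1,4,7} on symbol L: members go to different blocks, giving {1,7} and {4}.
The partition is now stable with 5 blocks: {2} | {1,7} | {3,5,6} | {0} | {4}.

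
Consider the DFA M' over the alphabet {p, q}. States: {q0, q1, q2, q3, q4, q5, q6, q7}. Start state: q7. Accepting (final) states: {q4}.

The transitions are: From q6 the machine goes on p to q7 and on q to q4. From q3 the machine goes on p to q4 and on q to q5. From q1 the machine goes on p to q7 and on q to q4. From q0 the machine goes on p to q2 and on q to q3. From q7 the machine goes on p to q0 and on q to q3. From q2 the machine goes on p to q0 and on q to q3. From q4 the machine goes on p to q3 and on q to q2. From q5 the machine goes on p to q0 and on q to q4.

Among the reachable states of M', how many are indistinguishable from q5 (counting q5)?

1

Reachable states from the start: {q0,q2,q3,q4,q5,q7}. Unreachable: {q1,q6} — drop them.
Initial partition by acceptance: {q4} | {q0,q2,q3,q5,q7}.
On input p, block {q0,q2,q3,q5,q7} splits into {q0,q2,q5,q7} and {q3}.
Refine {q0,q2,q5,q7} on symbol q: members go to different blocks, giving {q0,q2,q7} and {q5}.
The partition is now stable with 4 blocks: {q4} | {q0,q2,q7} | {q3} | {q5}.
The equivalence class containing q5 is {q5}, of size 1.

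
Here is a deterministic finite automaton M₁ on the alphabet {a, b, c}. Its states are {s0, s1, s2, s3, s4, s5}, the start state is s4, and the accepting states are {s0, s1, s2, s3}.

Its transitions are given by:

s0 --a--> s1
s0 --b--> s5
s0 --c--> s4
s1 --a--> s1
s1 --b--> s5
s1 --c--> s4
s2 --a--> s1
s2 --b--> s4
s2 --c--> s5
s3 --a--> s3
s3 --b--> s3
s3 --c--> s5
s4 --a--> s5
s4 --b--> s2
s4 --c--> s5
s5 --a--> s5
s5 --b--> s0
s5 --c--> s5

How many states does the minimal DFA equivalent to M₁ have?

Reachable states from the start: {s0,s1,s2,s4,s5}. Unreachable: {s3} — drop them.
Initial partition by acceptance: {s0,s1,s2} | {s4,s5}.
The partition is now stable with 2 blocks: {s0,s1,s2} | {s4,s5}.

2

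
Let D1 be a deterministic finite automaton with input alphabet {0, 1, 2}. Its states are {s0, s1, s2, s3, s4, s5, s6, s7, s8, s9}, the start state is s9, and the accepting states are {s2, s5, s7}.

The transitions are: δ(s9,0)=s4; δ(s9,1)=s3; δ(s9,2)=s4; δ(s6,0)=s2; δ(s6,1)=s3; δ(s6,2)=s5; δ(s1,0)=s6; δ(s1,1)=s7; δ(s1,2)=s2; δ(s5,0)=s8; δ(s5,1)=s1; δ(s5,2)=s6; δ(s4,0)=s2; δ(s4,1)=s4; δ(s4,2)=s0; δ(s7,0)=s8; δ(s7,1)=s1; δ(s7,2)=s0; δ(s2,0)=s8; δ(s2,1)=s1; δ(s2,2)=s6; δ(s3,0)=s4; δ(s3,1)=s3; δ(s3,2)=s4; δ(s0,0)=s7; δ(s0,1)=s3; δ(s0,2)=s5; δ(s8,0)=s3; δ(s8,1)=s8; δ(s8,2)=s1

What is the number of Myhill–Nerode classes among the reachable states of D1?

6

All states are reachable from the start state.
Initial partition by acceptance: {s2,s5,s7} | {s0,s1,s3,s4,s6,s8,s9}.
Split {s0,s1,s3,s4,s6,s8,s9} by δ(·,0) → {s1,s3,s8,s9} and {s0,s4,s6}.
Refine {s1,s3,s8,s9} on symbol 0: members go to different blocks, giving {s1,s3,s9} and {s8}.
Split {s1,s3,s9} by δ(·,1) → {s3,s9} and {s1}.
Split {s0,s4,s6} by δ(·,1) → {s0,s6} and {s4}.
The partition is now stable with 6 blocks: {s2,s5,s7} | {s3,s9} | {s0,s6} | {s8} | {s1} | {s4}.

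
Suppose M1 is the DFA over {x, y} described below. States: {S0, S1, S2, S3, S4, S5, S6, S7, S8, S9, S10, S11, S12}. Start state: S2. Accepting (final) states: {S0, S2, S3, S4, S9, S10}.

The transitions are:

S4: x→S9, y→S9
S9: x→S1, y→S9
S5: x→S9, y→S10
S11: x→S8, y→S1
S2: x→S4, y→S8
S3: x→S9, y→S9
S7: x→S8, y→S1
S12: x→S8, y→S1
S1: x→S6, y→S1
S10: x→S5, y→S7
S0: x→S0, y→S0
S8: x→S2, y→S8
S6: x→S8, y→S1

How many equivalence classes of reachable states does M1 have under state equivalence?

6

States {S0,S3,S5,S7,S10,S11,S12} cannot be reached from the start state, so discard them.
P0 = {S2,S4,S9} | {S1,S6,S8}.
Split {S2,S4,S9} by δ(·,x) → {S2,S4} and {S9}.
Refine {S2,S4} on symbol x: members go to different blocks, giving {S2} and {S4}.
Refine {S1,S6,S8} on symbol x: members go to different blocks, giving {S1,S6} and {S8}.
On input x, block {S1,S6} splits into {S1} and {S6}.
Stable partition: {S2} | {S1} | {S9} | {S4} | {S8} | {S6} — 6 equivalence classes.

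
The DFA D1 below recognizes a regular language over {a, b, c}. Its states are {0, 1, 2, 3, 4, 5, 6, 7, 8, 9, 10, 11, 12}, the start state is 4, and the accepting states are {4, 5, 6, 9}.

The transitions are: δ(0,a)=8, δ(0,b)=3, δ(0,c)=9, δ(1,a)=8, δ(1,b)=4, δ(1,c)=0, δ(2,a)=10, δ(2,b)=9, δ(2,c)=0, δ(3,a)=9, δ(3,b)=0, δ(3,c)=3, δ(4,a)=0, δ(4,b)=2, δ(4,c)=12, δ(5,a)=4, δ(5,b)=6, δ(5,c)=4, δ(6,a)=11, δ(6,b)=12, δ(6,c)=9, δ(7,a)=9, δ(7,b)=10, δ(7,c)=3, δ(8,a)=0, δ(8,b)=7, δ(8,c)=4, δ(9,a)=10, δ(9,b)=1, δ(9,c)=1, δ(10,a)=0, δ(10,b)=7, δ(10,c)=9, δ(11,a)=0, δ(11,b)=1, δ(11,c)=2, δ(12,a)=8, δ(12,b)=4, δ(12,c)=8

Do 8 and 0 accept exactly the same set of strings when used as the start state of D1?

Yes

Reachable states from the start: {0,1,2,3,4,7,8,9,10,12}. Unreachable: {5,6,11} — drop them.
Start with accepting vs non-accepting: {4,9} | {0,1,2,3,7,8,10,12}.
Split {0,1,2,3,7,8,10,12} by δ(·,a) → {0,1,2,8,10,12} and {3,7}.
Split {0,1,2,8,10,12} by δ(·,b) → {0,8,10} and {1,2,12}.
No further refinement is possible. Final partition (4 blocks): {4,9} | {0,8,10} | {3,7} | {1,2,12}.
8 and 0 lie in the same block of the stable partition, so they are equivalent — no string distinguishes them.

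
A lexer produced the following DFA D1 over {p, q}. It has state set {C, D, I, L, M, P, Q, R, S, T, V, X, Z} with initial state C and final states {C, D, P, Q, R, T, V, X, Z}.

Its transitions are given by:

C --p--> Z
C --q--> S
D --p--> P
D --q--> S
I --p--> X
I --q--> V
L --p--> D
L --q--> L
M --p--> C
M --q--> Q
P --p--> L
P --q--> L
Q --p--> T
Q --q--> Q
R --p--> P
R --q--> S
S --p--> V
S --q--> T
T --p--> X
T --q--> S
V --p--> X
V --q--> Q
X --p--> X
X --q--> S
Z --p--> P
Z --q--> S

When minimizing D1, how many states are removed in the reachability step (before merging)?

Starting at C and following transitions, the reachable set is {C, D, L, P, Q, S, T, V, X, Z}. That leaves I, M, R unreachable — 3 in total.

3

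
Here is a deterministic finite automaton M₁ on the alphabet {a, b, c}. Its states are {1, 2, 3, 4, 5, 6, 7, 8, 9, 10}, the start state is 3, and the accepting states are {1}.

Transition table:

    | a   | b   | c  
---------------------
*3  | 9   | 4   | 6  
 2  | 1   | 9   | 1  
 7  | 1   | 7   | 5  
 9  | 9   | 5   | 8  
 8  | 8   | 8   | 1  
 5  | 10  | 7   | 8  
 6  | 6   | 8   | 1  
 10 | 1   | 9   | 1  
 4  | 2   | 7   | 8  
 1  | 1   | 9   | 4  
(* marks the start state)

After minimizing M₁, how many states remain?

P0 = {1} | {2,3,4,5,6,7,8,9,10}.
Refine {2,3,4,5,6,7,8,9,10} on symbol a: members go to different blocks, giving {3,4,5,6,8,9} and {2,7,10}.
On input a, block {3,4,5,6,8,9} splits into {3,6,8,9} and {4,5}.
On input b, block {3,6,8,9} splits into {3,9} and {6,8}.
Split {2,7,10} by δ(·,b) → {2,10} and {7}.
The partition is now stable with 6 blocks: {1} | {3,9} | {2,10} | {4,5} | {6,8} | {7}.

6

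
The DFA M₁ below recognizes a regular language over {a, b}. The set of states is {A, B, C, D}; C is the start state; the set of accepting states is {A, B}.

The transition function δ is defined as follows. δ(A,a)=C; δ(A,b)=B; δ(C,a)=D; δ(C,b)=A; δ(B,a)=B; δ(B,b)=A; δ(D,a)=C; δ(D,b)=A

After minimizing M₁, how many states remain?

3

P0 = {A,B} | {C,D}.
Refine {A,B} on symbol a: members go to different blocks, giving {A} and {B}.
Stable partition: {A} | {C,D} | {B} — 3 equivalence classes.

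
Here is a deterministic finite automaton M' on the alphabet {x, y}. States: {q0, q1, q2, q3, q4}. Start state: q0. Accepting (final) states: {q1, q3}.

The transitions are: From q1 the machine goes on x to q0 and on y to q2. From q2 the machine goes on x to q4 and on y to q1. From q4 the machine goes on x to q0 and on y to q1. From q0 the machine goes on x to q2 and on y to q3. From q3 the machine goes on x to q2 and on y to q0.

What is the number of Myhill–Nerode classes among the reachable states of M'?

2

All states are reachable from the start state.
P0 = {q1,q3} | {q0,q2,q4}.
No further refinement is possible. Final partition (2 blocks): {q1,q3} | {q0,q2,q4}.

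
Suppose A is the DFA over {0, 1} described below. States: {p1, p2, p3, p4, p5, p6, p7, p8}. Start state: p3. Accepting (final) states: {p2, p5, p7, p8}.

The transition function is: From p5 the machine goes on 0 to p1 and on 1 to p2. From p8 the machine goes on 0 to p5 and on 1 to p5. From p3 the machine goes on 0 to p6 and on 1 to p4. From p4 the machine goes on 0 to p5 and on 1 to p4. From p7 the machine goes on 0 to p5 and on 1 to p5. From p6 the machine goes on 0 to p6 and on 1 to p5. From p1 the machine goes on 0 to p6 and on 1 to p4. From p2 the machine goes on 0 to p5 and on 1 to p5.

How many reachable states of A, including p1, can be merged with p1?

States {p7,p8} cannot be reached from the start state, so discard them.
Initial partition by acceptance: {p2,p5} | {p1,p3,p4,p6}.
Split {p2,p5} by δ(·,0) → {p2} and {p5}.
Split {p1,p3,p4,p6} by δ(·,0) → {p1,p3,p6} and {p4}.
Refine {p1,p3,p6} on symbol 1: members go to different blocks, giving {p1,p3} and {p6}.
No further refinement is possible. Final partition (5 blocks): {p2} | {p1,p3} | {p5} | {p4} | {p6}.
The equivalence class containing p1 is {p1,p3}, of size 2.

2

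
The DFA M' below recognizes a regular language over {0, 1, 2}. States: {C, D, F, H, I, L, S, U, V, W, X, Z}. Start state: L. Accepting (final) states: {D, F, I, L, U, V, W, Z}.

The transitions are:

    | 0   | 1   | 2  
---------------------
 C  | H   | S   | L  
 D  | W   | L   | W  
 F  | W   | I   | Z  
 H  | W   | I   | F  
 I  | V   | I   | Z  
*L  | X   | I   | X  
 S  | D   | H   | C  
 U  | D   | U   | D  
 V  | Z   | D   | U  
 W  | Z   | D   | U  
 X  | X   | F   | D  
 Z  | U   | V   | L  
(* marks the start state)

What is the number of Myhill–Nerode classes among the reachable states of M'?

States {C,H,S} cannot be reached from the start state, so discard them.
P0 = {D,F,I,L,U,V,W,Z} | {X}.
Split {D,F,I,L,U,V,W,Z} by δ(·,0) → {D,F,I,U,V,W,Z} and {L}.
Split {D,F,I,U,V,W,Z} by δ(·,1) → {F,I,U,V,W,Z} and {D}.
Refine {F,I,U,V,W,Z} on symbol 0: members go to different blocks, giving {F,I,V,W,Z} and {U}.
Refine {F,I,V,W,Z} on symbol 0: members go to different blocks, giving {F,I,V,W} and {Z}.
Split {F,I,V,W} by δ(·,0) → {F,I} and {V,W}.
The partition is now stable with 7 blocks: {F,I} | {X} | {L} | {D} | {U} | {Z} | {V,W}.

7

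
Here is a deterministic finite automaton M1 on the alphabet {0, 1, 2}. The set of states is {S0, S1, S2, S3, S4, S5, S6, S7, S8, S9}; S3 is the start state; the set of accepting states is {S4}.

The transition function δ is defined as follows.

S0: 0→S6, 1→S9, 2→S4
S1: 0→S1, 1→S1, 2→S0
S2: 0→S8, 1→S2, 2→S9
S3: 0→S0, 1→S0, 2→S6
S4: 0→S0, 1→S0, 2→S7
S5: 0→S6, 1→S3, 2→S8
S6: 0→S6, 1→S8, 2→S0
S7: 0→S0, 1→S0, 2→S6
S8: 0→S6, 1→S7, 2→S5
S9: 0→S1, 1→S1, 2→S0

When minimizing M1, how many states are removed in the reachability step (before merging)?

Starting at S3 and following transitions, the reachable set is {S0, S1, S3, S4, S5, S6, S7, S8, S9}. That leaves S2 unreachable — 1 in total.

1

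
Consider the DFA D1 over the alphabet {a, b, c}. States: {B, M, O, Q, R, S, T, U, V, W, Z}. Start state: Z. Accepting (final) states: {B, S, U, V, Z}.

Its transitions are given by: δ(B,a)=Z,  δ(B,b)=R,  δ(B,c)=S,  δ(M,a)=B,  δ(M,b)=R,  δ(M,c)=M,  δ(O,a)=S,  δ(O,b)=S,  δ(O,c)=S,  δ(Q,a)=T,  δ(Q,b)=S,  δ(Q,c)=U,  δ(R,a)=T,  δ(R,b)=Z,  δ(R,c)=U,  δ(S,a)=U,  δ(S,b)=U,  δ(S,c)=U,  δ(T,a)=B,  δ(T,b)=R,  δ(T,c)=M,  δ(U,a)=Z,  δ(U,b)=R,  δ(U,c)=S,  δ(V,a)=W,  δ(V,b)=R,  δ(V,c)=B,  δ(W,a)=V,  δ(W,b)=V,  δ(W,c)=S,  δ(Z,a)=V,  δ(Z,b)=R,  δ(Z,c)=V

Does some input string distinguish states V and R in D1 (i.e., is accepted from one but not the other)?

Yes

First remove the unreachable states {O,Q}; 9 states remain.
Start with accepting vs non-accepting: {B,S,U,V,Z} | {M,R,T,W}.
Split {B,S,U,V,Z} by δ(·,a) → {B,S,U,Z} and {V}.
Split {B,S,U,Z} by δ(·,a) → {B,S,U} and {Z}.
Split {B,S,U} by δ(·,a) → {B,U} and {S}.
On input a, block {M,R,T,W} splits into {M,T} and {W} and {R}.
Stable partition: {B,U} | {M,T} | {V} | {Z} | {S} | {W} | {R} — 7 equivalence classes.
V and R end up in different blocks, so they are distinguishable. For instance, the string 'ε' is accepted from only V.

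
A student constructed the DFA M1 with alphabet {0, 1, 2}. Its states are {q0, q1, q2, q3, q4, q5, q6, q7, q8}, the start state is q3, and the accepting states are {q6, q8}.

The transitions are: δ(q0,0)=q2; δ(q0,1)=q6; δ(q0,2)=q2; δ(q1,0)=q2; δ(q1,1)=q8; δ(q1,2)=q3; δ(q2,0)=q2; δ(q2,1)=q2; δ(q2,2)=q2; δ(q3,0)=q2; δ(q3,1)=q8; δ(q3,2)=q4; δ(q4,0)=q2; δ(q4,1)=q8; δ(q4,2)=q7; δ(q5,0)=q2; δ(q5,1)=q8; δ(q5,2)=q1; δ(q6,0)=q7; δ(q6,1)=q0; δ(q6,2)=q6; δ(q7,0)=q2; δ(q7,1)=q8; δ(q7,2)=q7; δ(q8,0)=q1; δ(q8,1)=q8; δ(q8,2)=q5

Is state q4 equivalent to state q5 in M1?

Reachable states from the start: {q1,q2,q3,q4,q5,q7,q8}. Unreachable: {q0,q6} — drop them.
Start with accepting vs non-accepting: {q8} | {q1,q2,q3,q4,q5,q7}.
On input 1, block {q1,q2,q3,q4,q5,q7} splits into {q1,q3,q4,q5,q7} and {q2}.
Stable partition: {q8} | {q1,q3,q4,q5,q7} | {q2} — 3 equivalence classes.
q4 and q5 lie in the same block of the stable partition, so they are equivalent — no string distinguishes them.

Yes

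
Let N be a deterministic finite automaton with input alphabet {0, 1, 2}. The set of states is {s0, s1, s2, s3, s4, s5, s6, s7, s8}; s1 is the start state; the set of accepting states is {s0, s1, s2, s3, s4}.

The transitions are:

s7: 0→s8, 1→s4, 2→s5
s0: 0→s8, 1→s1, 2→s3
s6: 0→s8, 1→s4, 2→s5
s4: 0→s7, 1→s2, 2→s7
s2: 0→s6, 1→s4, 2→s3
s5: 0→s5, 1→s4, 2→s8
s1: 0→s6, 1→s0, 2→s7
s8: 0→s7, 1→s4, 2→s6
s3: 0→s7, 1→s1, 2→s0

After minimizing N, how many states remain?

Every state is reachable, so we keep all 9.
P0 = {s0,s1,s2,s3,s4} | {s5,s6,s7,s8}.
Refine {s0,s1,s2,s3,s4} on symbol 2: members go to different blocks, giving {s0,s2,s3} and {s1,s4}.
No further refinement is possible. Final partition (3 blocks): {s0,s2,s3} | {s5,s6,s7,s8} | {s1,s4}.

3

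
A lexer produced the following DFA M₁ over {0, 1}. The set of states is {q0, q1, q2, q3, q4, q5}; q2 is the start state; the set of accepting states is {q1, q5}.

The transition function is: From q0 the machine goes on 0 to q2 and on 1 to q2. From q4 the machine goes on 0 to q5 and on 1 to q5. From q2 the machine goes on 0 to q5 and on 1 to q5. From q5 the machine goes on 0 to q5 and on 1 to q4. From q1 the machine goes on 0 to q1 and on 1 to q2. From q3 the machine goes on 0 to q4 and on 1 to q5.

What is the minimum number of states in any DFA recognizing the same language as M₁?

2

States {q0,q1,q3} cannot be reached from the start state, so discard them.
P0 = {q5} | {q2,q4}.
The partition is now stable with 2 blocks: {q5} | {q2,q4}.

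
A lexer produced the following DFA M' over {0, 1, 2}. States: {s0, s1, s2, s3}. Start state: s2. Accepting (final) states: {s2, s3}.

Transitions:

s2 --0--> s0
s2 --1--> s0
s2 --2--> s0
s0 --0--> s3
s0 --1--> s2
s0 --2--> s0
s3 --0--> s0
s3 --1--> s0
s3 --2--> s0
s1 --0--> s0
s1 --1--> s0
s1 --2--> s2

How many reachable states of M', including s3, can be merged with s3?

2

Reachable states from the start: {s0,s2,s3}. Unreachable: {s1} — drop them.
Start with accepting vs non-accepting: {s2,s3} | {s0}.
No further refinement is possible. Final partition (2 blocks): {s2,s3} | {s0}.
The equivalence class containing s3 is {s2,s3}, of size 2.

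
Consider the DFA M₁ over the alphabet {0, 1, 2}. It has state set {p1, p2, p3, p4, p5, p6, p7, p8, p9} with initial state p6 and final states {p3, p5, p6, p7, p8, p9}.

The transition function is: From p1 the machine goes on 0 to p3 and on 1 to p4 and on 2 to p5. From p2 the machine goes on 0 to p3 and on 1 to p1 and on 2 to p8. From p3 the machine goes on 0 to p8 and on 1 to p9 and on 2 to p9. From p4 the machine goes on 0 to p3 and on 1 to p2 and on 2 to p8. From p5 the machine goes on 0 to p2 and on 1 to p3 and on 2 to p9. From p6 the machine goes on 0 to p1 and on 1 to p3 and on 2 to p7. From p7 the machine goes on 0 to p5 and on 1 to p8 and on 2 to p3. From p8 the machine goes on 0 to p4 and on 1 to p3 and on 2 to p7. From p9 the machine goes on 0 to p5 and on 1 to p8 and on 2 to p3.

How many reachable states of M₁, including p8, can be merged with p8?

Initial partition by acceptance: {p3,p5,p6,p7,p8,p9} | {p1,p2,p4}.
Refine {p3,p5,p6,p7,p8,p9} on symbol 0: members go to different blocks, giving {p3,p7,p9} and {p5,p6,p8}.
On input 1, block {p3,p7,p9} splits into {p7,p9} and {p3}.
The partition is now stable with 4 blocks: {p7,p9} | {p1,p2,p4} | {p5,p6,p8} | {p3}.
State p8 belongs to the block {p5,p6,p8}, which has 3 states.

3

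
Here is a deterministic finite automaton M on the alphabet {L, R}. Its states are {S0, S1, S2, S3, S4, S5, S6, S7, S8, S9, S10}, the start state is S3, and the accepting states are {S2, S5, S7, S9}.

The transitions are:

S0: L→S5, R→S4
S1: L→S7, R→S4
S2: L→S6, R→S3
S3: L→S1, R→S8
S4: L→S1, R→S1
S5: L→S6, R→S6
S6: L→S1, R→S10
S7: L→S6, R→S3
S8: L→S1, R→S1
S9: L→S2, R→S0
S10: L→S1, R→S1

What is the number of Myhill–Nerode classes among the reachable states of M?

States {S0,S2,S5,S9} cannot be reached from the start state, so discard them.
Start with accepting vs non-accepting: {S7} | {S1,S3,S4,S6,S8,S10}.
On input L, block {S1,S3,S4,S6,S8,S10} splits into {S3,S4,S6,S8,S10} and {S1}.
Refine {S3,S4,S6,S8,S10} on symbol R: members go to different blocks, giving {S4,S8,S10} and {S3,S6}.
No further refinement is possible. Final partition (4 blocks): {S7} | {S4,S8,S10} | {S1} | {S3,S6}.

4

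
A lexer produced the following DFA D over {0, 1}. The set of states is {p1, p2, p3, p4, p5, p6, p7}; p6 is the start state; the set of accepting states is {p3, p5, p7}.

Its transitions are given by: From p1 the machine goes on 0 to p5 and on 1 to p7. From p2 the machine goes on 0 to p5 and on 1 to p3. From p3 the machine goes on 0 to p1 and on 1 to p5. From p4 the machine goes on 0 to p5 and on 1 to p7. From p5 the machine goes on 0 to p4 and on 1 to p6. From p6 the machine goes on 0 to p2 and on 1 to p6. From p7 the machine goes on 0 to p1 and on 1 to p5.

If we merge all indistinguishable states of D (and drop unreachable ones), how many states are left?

Every state is reachable, so we keep all 7.
Start with accepting vs non-accepting: {p3,p5,p7} | {p1,p2,p4,p6}.
Split {p3,p5,p7} by δ(·,1) → {p3,p7} and {p5}.
On input 0, block {p1,p2,p4,p6} splits into {p1,p2,p4} and {p6}.
The partition is now stable with 4 blocks: {p3,p7} | {p1,p2,p4} | {p5} | {p6}.

4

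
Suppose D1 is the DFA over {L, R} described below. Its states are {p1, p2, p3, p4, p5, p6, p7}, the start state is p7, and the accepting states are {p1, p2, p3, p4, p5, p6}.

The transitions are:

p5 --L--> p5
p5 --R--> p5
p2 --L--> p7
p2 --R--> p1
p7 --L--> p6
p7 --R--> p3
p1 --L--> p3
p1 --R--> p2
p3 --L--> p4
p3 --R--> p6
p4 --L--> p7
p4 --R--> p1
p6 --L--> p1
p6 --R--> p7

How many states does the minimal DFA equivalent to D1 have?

States {p5} cannot be reached from the start state, so discard them.
Start with accepting vs non-accepting: {p1,p2,p3,p4,p6} | {p7}.
Split {p1,p2,p3,p4,p6} by δ(·,L) → {p1,p3,p6} and {p2,p4}.
On input L, block {p1,p3,p6} splits into {p1,p6} and {p3}.
Refine {p1,p6} on symbol L: members go to different blocks, giving {p1} and {p6}.
No further refinement is possible. Final partition (5 blocks): {p1} | {p7} | {p2,p4} | {p3} | {p6}.

5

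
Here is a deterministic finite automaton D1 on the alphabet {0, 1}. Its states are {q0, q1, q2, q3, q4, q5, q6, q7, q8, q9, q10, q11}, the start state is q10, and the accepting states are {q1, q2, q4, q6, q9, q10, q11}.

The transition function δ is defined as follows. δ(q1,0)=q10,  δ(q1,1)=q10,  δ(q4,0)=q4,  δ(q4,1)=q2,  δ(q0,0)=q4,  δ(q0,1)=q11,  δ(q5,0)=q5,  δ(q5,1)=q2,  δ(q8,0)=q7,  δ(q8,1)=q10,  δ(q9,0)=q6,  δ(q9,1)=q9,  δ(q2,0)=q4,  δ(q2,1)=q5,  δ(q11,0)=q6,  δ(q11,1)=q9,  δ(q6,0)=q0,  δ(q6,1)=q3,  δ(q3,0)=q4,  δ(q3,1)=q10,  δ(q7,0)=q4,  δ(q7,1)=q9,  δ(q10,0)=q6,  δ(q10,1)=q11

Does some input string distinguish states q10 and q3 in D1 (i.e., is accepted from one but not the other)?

First remove the unreachable states {q1,q7,q8}; 9 states remain.
Start with accepting vs non-accepting: {q2,q4,q6,q9,q10,q11} | {q0,q3,q5}.
Refine {q2,q4,q6,q9,q10,q11} on symbol 0: members go to different blocks, giving {q2,q4,q9,q10,q11} and {q6}.
On input 0, block {q2,q4,q9,q10,q11} splits into {q9,q10,q11} and {q2,q4}.
Refine {q0,q3,q5} on symbol 0: members go to different blocks, giving {q0,q3} and {q5}.
Split {q2,q4} by δ(·,1) → {q2} and {q4}.
The partition is now stable with 6 blocks: {q9,q10,q11} | {q0,q3} | {q6} | {q2} | {q5} | {q4}.
q10 and q3 end up in different blocks, so they are distinguishable. For instance, the string 'ε' is accepted from only q10.

Yes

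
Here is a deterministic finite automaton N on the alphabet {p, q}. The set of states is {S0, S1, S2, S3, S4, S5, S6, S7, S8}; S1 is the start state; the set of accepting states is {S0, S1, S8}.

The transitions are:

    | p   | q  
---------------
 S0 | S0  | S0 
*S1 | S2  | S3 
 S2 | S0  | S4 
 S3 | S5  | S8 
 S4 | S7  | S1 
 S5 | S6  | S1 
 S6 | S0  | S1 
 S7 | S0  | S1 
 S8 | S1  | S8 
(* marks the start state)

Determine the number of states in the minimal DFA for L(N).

7

All states are reachable from the start state.
Start with accepting vs non-accepting: {S0,S1,S8} | {S2,S3,S4,S5,S6,S7}.
Split {S0,S1,S8} by δ(·,p) → {S0,S8} and {S1}.
On input p, block {S0,S8} splits into {S0} and {S8}.
Split {S2,S3,S4,S5,S6,S7} by δ(·,p) → {S2,S6,S7} and {S3,S4,S5}.
On input q, block {S2,S6,S7} splits into {S6,S7} and {S2}.
Refine {S3,S4,S5} on symbol p: members go to different blocks, giving {S4,S5} and {S3}.
No further refinement is possible. Final partition (7 blocks): {S0} | {S6,S7} | {S1} | {S8} | {S4,S5} | {S2} | {S3}.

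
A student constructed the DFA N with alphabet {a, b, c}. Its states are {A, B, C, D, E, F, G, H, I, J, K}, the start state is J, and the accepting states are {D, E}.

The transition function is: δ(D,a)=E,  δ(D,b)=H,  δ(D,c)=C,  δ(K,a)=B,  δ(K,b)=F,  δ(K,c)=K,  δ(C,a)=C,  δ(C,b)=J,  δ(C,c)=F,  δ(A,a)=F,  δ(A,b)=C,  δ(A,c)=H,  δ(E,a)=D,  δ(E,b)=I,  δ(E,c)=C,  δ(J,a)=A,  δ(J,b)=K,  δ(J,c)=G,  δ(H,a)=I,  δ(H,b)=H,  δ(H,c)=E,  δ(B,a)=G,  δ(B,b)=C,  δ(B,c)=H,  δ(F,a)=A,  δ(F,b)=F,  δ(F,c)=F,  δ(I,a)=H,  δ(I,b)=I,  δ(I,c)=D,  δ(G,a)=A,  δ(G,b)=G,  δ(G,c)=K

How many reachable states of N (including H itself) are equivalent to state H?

All states are reachable from the start state.
Initial partition by acceptance: {D,E} | {A,B,C,F,G,H,I,J,K}.
Split {A,B,C,F,G,H,I,J,K} by δ(·,c) → {A,B,C,F,G,J,K} and {H,I}.
Split {A,B,C,F,G,J,K} by δ(·,c) → {C,F,G,J,K} and {A,B}.
Refine {C,F,G,J,K} on symbol a: members go to different blocks, giving {F,G,J,K} and {C}.
No further refinement is possible. Final partition (5 blocks): {D,E} | {F,G,J,K} | {H,I} | {A,B} | {C}.
The equivalence class containing H is {H,I}, of size 2.

2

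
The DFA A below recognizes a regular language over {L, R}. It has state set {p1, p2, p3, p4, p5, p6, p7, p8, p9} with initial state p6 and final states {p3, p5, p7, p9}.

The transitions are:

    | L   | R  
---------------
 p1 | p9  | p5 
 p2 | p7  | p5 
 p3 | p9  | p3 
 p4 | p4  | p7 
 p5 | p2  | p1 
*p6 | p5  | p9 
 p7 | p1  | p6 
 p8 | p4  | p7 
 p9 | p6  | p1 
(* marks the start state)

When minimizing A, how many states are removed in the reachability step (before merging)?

Starting at p6 and following transitions, the reachable set is {p1, p2, p5, p6, p7, p9}. That leaves p3, p4, p8 unreachable — 3 in total.

3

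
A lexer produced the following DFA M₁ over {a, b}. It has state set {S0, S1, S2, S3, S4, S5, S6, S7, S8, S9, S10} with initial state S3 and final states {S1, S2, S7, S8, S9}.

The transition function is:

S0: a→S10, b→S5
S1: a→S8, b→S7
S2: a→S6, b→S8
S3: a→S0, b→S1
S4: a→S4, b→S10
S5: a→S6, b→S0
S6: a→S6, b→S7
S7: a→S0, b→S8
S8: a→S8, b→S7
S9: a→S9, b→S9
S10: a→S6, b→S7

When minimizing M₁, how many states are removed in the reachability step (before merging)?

Starting at S3 and following transitions, the reachable set is {S0, S1, S3, S5, S6, S7, S8, S10}. That leaves S2, S4, S9 unreachable — 3 in total.

3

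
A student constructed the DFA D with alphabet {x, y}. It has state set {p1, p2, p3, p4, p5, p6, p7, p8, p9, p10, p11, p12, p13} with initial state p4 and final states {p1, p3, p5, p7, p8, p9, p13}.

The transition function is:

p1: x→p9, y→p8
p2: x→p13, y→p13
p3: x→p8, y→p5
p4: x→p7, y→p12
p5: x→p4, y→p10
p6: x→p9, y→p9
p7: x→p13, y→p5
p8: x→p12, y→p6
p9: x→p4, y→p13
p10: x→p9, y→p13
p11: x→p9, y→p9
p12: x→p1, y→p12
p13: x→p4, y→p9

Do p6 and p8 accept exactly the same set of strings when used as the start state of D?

No

Reachable states from the start: {p1,p4,p5,p6,p7,p8,p9,p10,p12,p13}. Unreachable: {p2,p3,p11} — drop them.
Start with accepting vs non-accepting: {p1,p5,p7,p8,p9,p13} | {p4,p6,p10,p12}.
Refine {p1,p5,p7,p8,p9,p13} on symbol x: members go to different blocks, giving {p5,p8,p9,p13} and {p1,p7}.
Refine {p5,p8,p9,p13} on symbol y: members go to different blocks, giving {p5,p8} and {p9,p13}.
On input x, block {p4,p6,p10,p12} splits into {p4,p12} and {p6,p10}.
No further refinement is possible. Final partition (5 blocks): {p5,p8} | {p4,p12} | {p1,p7} | {p9,p13} | {p6,p10}.
p6 and p8 end up in different blocks, so they are distinguishable. For instance, the string 'ε' is accepted from only p8.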